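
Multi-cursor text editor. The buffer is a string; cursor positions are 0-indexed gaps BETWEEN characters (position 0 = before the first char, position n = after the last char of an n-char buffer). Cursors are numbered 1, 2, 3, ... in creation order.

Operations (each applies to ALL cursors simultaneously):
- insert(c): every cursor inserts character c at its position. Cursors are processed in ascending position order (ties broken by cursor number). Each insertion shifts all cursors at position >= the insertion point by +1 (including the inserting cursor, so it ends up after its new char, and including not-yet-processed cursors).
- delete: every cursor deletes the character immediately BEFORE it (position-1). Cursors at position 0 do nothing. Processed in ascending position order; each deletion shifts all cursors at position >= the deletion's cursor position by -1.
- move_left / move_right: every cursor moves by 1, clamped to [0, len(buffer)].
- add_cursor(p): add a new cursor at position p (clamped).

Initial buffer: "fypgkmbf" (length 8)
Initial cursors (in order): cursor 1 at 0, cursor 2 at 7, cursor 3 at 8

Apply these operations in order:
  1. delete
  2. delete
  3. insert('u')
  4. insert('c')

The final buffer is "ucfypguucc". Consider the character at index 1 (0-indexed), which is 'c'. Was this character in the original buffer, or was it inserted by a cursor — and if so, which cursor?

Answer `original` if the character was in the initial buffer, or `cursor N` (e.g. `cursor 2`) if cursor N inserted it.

Answer: cursor 1

Derivation:
After op 1 (delete): buffer="fypgkm" (len 6), cursors c1@0 c2@6 c3@6, authorship ......
After op 2 (delete): buffer="fypg" (len 4), cursors c1@0 c2@4 c3@4, authorship ....
After op 3 (insert('u')): buffer="ufypguu" (len 7), cursors c1@1 c2@7 c3@7, authorship 1....23
After op 4 (insert('c')): buffer="ucfypguucc" (len 10), cursors c1@2 c2@10 c3@10, authorship 11....2323
Authorship (.=original, N=cursor N): 1 1 . . . . 2 3 2 3
Index 1: author = 1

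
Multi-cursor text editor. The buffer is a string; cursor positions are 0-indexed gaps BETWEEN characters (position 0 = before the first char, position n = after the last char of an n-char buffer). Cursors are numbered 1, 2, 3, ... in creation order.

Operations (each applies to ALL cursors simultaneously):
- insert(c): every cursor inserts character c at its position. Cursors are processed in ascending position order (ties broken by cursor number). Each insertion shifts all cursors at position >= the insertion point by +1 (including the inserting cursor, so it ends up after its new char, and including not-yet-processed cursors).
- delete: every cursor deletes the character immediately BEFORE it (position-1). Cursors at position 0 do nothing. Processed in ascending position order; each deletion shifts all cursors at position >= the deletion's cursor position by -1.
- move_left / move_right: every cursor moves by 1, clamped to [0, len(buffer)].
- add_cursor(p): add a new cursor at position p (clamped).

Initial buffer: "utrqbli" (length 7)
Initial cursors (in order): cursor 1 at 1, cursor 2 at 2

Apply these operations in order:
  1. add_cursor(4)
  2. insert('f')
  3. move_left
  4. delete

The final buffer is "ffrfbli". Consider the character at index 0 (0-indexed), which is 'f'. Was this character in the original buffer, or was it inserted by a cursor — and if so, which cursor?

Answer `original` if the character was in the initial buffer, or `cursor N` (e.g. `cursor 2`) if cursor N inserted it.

After op 1 (add_cursor(4)): buffer="utrqbli" (len 7), cursors c1@1 c2@2 c3@4, authorship .......
After op 2 (insert('f')): buffer="uftfrqfbli" (len 10), cursors c1@2 c2@4 c3@7, authorship .1.2..3...
After op 3 (move_left): buffer="uftfrqfbli" (len 10), cursors c1@1 c2@3 c3@6, authorship .1.2..3...
After op 4 (delete): buffer="ffrfbli" (len 7), cursors c1@0 c2@1 c3@3, authorship 12.3...
Authorship (.=original, N=cursor N): 1 2 . 3 . . .
Index 0: author = 1

Answer: cursor 1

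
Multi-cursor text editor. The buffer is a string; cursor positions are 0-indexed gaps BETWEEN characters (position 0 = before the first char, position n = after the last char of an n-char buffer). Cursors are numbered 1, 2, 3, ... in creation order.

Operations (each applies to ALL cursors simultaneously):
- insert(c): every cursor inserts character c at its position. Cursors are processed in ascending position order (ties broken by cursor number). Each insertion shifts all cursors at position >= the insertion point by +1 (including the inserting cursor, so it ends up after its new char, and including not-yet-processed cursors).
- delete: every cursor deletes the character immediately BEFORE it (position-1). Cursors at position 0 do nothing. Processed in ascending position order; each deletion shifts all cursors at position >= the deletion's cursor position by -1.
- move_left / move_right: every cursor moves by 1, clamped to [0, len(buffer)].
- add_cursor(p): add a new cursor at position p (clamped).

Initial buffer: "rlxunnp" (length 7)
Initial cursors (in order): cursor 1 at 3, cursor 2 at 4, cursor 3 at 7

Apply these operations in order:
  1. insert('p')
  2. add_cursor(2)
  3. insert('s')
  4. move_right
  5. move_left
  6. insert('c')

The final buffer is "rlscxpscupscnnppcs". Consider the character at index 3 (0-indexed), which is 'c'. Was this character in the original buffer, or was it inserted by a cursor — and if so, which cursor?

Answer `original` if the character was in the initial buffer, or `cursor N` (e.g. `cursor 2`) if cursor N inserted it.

Answer: cursor 4

Derivation:
After op 1 (insert('p')): buffer="rlxpupnnpp" (len 10), cursors c1@4 c2@6 c3@10, authorship ...1.2...3
After op 2 (add_cursor(2)): buffer="rlxpupnnpp" (len 10), cursors c4@2 c1@4 c2@6 c3@10, authorship ...1.2...3
After op 3 (insert('s')): buffer="rlsxpsupsnnpps" (len 14), cursors c4@3 c1@6 c2@9 c3@14, authorship ..4.11.22...33
After op 4 (move_right): buffer="rlsxpsupsnnpps" (len 14), cursors c4@4 c1@7 c2@10 c3@14, authorship ..4.11.22...33
After op 5 (move_left): buffer="rlsxpsupsnnpps" (len 14), cursors c4@3 c1@6 c2@9 c3@13, authorship ..4.11.22...33
After op 6 (insert('c')): buffer="rlscxpscupscnnppcs" (len 18), cursors c4@4 c1@8 c2@12 c3@17, authorship ..44.111.222...333
Authorship (.=original, N=cursor N): . . 4 4 . 1 1 1 . 2 2 2 . . . 3 3 3
Index 3: author = 4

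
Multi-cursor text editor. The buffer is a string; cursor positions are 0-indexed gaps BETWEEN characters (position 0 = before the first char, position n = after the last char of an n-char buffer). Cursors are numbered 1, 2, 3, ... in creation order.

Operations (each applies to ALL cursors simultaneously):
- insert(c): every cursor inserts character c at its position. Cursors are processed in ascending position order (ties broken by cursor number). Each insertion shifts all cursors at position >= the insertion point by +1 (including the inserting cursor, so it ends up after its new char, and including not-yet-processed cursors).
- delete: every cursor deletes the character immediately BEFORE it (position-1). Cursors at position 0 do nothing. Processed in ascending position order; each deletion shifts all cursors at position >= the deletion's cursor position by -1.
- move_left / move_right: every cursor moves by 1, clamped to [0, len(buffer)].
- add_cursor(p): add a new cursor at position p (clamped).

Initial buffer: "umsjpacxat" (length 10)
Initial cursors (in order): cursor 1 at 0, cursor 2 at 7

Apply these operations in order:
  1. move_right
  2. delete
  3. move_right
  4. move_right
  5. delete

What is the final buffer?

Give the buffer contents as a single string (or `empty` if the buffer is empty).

Answer: mjpaca

Derivation:
After op 1 (move_right): buffer="umsjpacxat" (len 10), cursors c1@1 c2@8, authorship ..........
After op 2 (delete): buffer="msjpacat" (len 8), cursors c1@0 c2@6, authorship ........
After op 3 (move_right): buffer="msjpacat" (len 8), cursors c1@1 c2@7, authorship ........
After op 4 (move_right): buffer="msjpacat" (len 8), cursors c1@2 c2@8, authorship ........
After op 5 (delete): buffer="mjpaca" (len 6), cursors c1@1 c2@6, authorship ......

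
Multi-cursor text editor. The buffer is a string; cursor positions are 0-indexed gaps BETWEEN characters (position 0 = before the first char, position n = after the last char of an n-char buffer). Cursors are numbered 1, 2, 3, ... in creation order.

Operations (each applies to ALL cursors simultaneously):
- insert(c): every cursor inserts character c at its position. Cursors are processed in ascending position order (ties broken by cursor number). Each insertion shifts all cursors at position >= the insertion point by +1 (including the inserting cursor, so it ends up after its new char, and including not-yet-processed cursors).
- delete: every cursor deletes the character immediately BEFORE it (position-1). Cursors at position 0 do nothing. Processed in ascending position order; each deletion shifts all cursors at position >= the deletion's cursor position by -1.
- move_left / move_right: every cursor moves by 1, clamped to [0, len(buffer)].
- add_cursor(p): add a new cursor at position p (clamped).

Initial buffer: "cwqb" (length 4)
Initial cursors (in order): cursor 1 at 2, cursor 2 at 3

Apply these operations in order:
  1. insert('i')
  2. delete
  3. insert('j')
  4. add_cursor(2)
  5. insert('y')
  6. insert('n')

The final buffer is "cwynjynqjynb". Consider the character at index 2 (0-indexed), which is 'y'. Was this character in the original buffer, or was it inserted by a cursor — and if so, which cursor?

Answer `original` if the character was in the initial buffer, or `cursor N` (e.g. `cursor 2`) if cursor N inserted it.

Answer: cursor 3

Derivation:
After op 1 (insert('i')): buffer="cwiqib" (len 6), cursors c1@3 c2@5, authorship ..1.2.
After op 2 (delete): buffer="cwqb" (len 4), cursors c1@2 c2@3, authorship ....
After op 3 (insert('j')): buffer="cwjqjb" (len 6), cursors c1@3 c2@5, authorship ..1.2.
After op 4 (add_cursor(2)): buffer="cwjqjb" (len 6), cursors c3@2 c1@3 c2@5, authorship ..1.2.
After op 5 (insert('y')): buffer="cwyjyqjyb" (len 9), cursors c3@3 c1@5 c2@8, authorship ..311.22.
After op 6 (insert('n')): buffer="cwynjynqjynb" (len 12), cursors c3@4 c1@7 c2@11, authorship ..33111.222.
Authorship (.=original, N=cursor N): . . 3 3 1 1 1 . 2 2 2 .
Index 2: author = 3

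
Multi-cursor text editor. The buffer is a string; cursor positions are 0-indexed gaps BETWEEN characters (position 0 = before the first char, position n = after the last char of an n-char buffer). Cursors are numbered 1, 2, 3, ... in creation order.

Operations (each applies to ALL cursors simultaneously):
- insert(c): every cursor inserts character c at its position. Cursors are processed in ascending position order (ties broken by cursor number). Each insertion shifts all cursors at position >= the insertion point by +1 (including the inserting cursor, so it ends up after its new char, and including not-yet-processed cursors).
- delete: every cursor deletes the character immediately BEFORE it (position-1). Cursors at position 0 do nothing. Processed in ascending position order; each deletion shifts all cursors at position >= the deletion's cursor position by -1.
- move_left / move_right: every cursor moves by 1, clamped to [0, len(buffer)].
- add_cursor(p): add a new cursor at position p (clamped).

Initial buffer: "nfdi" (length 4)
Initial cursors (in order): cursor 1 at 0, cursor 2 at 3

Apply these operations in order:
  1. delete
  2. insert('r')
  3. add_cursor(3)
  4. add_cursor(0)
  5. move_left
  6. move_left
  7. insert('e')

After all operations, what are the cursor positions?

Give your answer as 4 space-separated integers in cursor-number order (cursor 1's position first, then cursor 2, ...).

After op 1 (delete): buffer="nfi" (len 3), cursors c1@0 c2@2, authorship ...
After op 2 (insert('r')): buffer="rnfri" (len 5), cursors c1@1 c2@4, authorship 1..2.
After op 3 (add_cursor(3)): buffer="rnfri" (len 5), cursors c1@1 c3@3 c2@4, authorship 1..2.
After op 4 (add_cursor(0)): buffer="rnfri" (len 5), cursors c4@0 c1@1 c3@3 c2@4, authorship 1..2.
After op 5 (move_left): buffer="rnfri" (len 5), cursors c1@0 c4@0 c3@2 c2@3, authorship 1..2.
After op 6 (move_left): buffer="rnfri" (len 5), cursors c1@0 c4@0 c3@1 c2@2, authorship 1..2.
After op 7 (insert('e')): buffer="eerenefri" (len 9), cursors c1@2 c4@2 c3@4 c2@6, authorship 1413.2.2.

Answer: 2 6 4 2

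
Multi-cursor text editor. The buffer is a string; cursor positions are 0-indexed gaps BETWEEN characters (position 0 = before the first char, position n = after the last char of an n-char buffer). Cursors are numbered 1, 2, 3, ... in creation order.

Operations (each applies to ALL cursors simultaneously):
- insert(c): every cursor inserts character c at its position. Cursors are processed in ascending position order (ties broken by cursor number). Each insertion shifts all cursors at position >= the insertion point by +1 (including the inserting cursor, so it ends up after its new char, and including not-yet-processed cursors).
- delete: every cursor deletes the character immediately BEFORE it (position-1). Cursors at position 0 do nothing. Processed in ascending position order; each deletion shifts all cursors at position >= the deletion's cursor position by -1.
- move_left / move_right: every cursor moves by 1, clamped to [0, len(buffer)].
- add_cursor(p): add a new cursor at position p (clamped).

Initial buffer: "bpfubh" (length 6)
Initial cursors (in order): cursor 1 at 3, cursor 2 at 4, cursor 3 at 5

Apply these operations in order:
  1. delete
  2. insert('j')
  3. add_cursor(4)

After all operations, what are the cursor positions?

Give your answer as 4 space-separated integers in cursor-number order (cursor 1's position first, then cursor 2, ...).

Answer: 5 5 5 4

Derivation:
After op 1 (delete): buffer="bph" (len 3), cursors c1@2 c2@2 c3@2, authorship ...
After op 2 (insert('j')): buffer="bpjjjh" (len 6), cursors c1@5 c2@5 c3@5, authorship ..123.
After op 3 (add_cursor(4)): buffer="bpjjjh" (len 6), cursors c4@4 c1@5 c2@5 c3@5, authorship ..123.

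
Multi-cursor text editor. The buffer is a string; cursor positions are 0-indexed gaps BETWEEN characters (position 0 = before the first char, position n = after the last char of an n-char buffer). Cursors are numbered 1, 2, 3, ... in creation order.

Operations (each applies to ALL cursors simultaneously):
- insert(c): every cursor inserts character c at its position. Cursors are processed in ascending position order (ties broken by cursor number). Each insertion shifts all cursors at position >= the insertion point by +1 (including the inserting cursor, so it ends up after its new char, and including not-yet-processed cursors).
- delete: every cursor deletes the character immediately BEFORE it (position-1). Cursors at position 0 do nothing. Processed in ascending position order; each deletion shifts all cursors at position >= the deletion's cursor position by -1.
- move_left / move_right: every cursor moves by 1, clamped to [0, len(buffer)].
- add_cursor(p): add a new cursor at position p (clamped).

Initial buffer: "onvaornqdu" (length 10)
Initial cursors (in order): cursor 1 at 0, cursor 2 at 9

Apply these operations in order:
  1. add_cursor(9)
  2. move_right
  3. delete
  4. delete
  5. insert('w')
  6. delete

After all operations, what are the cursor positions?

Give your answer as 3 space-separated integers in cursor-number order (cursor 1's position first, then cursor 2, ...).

After op 1 (add_cursor(9)): buffer="onvaornqdu" (len 10), cursors c1@0 c2@9 c3@9, authorship ..........
After op 2 (move_right): buffer="onvaornqdu" (len 10), cursors c1@1 c2@10 c3@10, authorship ..........
After op 3 (delete): buffer="nvaornq" (len 7), cursors c1@0 c2@7 c3@7, authorship .......
After op 4 (delete): buffer="nvaor" (len 5), cursors c1@0 c2@5 c3@5, authorship .....
After op 5 (insert('w')): buffer="wnvaorww" (len 8), cursors c1@1 c2@8 c3@8, authorship 1.....23
After op 6 (delete): buffer="nvaor" (len 5), cursors c1@0 c2@5 c3@5, authorship .....

Answer: 0 5 5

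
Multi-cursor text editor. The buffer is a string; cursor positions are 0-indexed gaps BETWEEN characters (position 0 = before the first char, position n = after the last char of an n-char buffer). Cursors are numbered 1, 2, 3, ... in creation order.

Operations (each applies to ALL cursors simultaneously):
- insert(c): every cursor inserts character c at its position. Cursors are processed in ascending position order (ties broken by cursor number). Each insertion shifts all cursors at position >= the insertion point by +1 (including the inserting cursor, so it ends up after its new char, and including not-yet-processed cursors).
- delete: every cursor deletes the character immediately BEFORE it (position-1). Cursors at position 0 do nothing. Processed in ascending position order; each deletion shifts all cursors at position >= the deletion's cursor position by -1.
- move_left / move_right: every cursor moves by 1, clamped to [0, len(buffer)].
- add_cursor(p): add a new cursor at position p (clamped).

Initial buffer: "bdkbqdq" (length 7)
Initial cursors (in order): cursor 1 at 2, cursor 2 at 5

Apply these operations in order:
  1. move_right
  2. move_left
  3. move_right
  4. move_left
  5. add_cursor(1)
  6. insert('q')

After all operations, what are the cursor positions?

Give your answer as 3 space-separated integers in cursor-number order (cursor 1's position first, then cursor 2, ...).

After op 1 (move_right): buffer="bdkbqdq" (len 7), cursors c1@3 c2@6, authorship .......
After op 2 (move_left): buffer="bdkbqdq" (len 7), cursors c1@2 c2@5, authorship .......
After op 3 (move_right): buffer="bdkbqdq" (len 7), cursors c1@3 c2@6, authorship .......
After op 4 (move_left): buffer="bdkbqdq" (len 7), cursors c1@2 c2@5, authorship .......
After op 5 (add_cursor(1)): buffer="bdkbqdq" (len 7), cursors c3@1 c1@2 c2@5, authorship .......
After op 6 (insert('q')): buffer="bqdqkbqqdq" (len 10), cursors c3@2 c1@4 c2@8, authorship .3.1...2..

Answer: 4 8 2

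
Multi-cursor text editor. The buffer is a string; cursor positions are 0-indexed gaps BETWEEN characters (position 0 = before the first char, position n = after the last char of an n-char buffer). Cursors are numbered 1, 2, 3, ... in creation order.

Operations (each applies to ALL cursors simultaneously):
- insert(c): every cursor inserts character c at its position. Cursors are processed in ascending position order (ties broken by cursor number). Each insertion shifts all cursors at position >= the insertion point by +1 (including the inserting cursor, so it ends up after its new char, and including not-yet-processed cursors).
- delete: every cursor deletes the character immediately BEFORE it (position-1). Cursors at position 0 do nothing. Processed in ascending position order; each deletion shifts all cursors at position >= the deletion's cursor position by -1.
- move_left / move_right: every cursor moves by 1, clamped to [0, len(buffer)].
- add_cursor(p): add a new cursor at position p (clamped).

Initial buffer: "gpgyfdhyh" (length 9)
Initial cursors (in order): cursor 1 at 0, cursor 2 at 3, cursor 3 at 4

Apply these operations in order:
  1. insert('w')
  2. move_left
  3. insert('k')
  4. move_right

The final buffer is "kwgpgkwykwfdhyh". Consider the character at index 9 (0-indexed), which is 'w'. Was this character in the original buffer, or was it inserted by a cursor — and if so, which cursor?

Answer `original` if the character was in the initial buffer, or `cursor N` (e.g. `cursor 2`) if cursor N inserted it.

Answer: cursor 3

Derivation:
After op 1 (insert('w')): buffer="wgpgwywfdhyh" (len 12), cursors c1@1 c2@5 c3@7, authorship 1...2.3.....
After op 2 (move_left): buffer="wgpgwywfdhyh" (len 12), cursors c1@0 c2@4 c3@6, authorship 1...2.3.....
After op 3 (insert('k')): buffer="kwgpgkwykwfdhyh" (len 15), cursors c1@1 c2@6 c3@9, authorship 11...22.33.....
After op 4 (move_right): buffer="kwgpgkwykwfdhyh" (len 15), cursors c1@2 c2@7 c3@10, authorship 11...22.33.....
Authorship (.=original, N=cursor N): 1 1 . . . 2 2 . 3 3 . . . . .
Index 9: author = 3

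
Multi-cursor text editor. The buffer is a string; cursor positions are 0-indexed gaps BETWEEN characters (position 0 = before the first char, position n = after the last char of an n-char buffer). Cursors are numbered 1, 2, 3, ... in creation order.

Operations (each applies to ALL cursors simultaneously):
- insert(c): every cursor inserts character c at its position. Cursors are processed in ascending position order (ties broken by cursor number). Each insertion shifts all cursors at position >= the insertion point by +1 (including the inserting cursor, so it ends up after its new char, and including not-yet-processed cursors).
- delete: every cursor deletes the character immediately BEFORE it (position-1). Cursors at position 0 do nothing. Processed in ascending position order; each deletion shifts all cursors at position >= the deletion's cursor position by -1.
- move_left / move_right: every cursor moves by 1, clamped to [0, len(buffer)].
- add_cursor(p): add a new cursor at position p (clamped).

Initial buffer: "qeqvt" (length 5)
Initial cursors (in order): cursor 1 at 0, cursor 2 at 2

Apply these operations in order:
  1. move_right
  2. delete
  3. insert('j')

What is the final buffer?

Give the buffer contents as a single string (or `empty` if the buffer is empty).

After op 1 (move_right): buffer="qeqvt" (len 5), cursors c1@1 c2@3, authorship .....
After op 2 (delete): buffer="evt" (len 3), cursors c1@0 c2@1, authorship ...
After op 3 (insert('j')): buffer="jejvt" (len 5), cursors c1@1 c2@3, authorship 1.2..

Answer: jejvt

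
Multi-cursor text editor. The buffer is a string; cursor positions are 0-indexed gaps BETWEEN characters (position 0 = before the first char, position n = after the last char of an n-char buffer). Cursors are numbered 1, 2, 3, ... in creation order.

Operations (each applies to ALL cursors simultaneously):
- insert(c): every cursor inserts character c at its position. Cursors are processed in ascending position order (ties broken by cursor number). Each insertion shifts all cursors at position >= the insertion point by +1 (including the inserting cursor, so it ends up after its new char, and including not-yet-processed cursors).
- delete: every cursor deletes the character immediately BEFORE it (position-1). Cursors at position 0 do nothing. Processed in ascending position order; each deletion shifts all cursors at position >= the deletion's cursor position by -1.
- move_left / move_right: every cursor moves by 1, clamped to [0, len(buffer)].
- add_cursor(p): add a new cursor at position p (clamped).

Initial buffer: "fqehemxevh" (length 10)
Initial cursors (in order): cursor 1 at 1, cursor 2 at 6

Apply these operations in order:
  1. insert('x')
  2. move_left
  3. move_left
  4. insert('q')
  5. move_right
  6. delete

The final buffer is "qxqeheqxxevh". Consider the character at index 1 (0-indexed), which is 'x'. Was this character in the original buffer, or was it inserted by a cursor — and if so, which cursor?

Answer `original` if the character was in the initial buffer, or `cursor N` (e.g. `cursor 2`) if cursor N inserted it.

Answer: cursor 1

Derivation:
After op 1 (insert('x')): buffer="fxqehemxxevh" (len 12), cursors c1@2 c2@8, authorship .1.....2....
After op 2 (move_left): buffer="fxqehemxxevh" (len 12), cursors c1@1 c2@7, authorship .1.....2....
After op 3 (move_left): buffer="fxqehemxxevh" (len 12), cursors c1@0 c2@6, authorship .1.....2....
After op 4 (insert('q')): buffer="qfxqeheqmxxevh" (len 14), cursors c1@1 c2@8, authorship 1.1....2.2....
After op 5 (move_right): buffer="qfxqeheqmxxevh" (len 14), cursors c1@2 c2@9, authorship 1.1....2.2....
After op 6 (delete): buffer="qxqeheqxxevh" (len 12), cursors c1@1 c2@7, authorship 11....22....
Authorship (.=original, N=cursor N): 1 1 . . . . 2 2 . . . .
Index 1: author = 1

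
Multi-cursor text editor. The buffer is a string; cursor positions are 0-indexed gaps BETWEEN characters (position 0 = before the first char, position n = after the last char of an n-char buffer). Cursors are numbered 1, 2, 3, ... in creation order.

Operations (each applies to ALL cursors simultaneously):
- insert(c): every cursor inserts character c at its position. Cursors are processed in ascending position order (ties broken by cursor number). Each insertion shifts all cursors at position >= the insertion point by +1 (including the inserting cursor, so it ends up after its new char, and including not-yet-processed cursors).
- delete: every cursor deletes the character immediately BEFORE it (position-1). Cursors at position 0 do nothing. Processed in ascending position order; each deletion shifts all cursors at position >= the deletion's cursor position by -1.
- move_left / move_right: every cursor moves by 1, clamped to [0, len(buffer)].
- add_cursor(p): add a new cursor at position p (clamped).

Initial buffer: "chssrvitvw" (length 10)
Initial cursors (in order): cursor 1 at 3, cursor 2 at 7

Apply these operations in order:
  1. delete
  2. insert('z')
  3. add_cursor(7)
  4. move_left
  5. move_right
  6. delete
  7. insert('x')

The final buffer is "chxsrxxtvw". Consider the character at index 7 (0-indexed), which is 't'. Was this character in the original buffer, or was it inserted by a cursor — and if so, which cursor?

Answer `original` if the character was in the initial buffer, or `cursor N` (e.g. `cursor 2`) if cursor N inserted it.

After op 1 (delete): buffer="chsrvtvw" (len 8), cursors c1@2 c2@5, authorship ........
After op 2 (insert('z')): buffer="chzsrvztvw" (len 10), cursors c1@3 c2@7, authorship ..1...2...
After op 3 (add_cursor(7)): buffer="chzsrvztvw" (len 10), cursors c1@3 c2@7 c3@7, authorship ..1...2...
After op 4 (move_left): buffer="chzsrvztvw" (len 10), cursors c1@2 c2@6 c3@6, authorship ..1...2...
After op 5 (move_right): buffer="chzsrvztvw" (len 10), cursors c1@3 c2@7 c3@7, authorship ..1...2...
After op 6 (delete): buffer="chsrtvw" (len 7), cursors c1@2 c2@4 c3@4, authorship .......
After op 7 (insert('x')): buffer="chxsrxxtvw" (len 10), cursors c1@3 c2@7 c3@7, authorship ..1..23...
Authorship (.=original, N=cursor N): . . 1 . . 2 3 . . .
Index 7: author = original

Answer: original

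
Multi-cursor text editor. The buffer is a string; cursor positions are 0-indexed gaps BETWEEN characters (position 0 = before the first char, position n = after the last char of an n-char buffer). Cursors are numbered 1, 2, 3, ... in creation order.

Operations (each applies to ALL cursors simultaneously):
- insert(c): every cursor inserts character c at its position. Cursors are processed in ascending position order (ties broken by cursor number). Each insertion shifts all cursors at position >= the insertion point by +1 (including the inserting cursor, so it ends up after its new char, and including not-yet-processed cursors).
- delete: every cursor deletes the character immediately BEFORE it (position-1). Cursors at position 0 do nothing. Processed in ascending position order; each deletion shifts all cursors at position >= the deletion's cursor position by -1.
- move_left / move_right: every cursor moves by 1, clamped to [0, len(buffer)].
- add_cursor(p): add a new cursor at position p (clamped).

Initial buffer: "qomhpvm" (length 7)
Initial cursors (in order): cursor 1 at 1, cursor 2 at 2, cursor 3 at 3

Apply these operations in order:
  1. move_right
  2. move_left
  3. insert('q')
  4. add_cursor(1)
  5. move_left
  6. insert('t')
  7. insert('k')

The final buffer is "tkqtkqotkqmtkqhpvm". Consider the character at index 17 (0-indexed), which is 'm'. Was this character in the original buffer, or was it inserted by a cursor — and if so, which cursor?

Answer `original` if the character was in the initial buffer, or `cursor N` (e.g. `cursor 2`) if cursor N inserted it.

After op 1 (move_right): buffer="qomhpvm" (len 7), cursors c1@2 c2@3 c3@4, authorship .......
After op 2 (move_left): buffer="qomhpvm" (len 7), cursors c1@1 c2@2 c3@3, authorship .......
After op 3 (insert('q')): buffer="qqoqmqhpvm" (len 10), cursors c1@2 c2@4 c3@6, authorship .1.2.3....
After op 4 (add_cursor(1)): buffer="qqoqmqhpvm" (len 10), cursors c4@1 c1@2 c2@4 c3@6, authorship .1.2.3....
After op 5 (move_left): buffer="qqoqmqhpvm" (len 10), cursors c4@0 c1@1 c2@3 c3@5, authorship .1.2.3....
After op 6 (insert('t')): buffer="tqtqotqmtqhpvm" (len 14), cursors c4@1 c1@3 c2@6 c3@9, authorship 4.11.22.33....
After op 7 (insert('k')): buffer="tkqtkqotkqmtkqhpvm" (len 18), cursors c4@2 c1@5 c2@9 c3@13, authorship 44.111.222.333....
Authorship (.=original, N=cursor N): 4 4 . 1 1 1 . 2 2 2 . 3 3 3 . . . .
Index 17: author = original

Answer: original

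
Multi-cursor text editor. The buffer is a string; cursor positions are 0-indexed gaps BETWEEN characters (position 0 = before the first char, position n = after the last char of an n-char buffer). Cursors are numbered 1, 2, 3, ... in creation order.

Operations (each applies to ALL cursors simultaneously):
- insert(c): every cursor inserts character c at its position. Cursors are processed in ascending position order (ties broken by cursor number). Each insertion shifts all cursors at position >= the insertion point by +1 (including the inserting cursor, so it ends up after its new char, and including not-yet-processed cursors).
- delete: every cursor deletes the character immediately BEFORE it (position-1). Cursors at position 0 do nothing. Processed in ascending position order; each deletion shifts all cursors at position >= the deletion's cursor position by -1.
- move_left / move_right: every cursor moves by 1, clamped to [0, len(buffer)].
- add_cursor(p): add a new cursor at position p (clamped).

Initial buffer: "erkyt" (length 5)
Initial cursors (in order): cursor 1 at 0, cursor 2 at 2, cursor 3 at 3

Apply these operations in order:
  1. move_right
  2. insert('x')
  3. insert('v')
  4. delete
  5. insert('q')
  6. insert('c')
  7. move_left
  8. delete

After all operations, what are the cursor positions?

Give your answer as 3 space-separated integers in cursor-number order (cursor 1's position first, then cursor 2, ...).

Answer: 2 6 9

Derivation:
After op 1 (move_right): buffer="erkyt" (len 5), cursors c1@1 c2@3 c3@4, authorship .....
After op 2 (insert('x')): buffer="exrkxyxt" (len 8), cursors c1@2 c2@5 c3@7, authorship .1..2.3.
After op 3 (insert('v')): buffer="exvrkxvyxvt" (len 11), cursors c1@3 c2@7 c3@10, authorship .11..22.33.
After op 4 (delete): buffer="exrkxyxt" (len 8), cursors c1@2 c2@5 c3@7, authorship .1..2.3.
After op 5 (insert('q')): buffer="exqrkxqyxqt" (len 11), cursors c1@3 c2@7 c3@10, authorship .11..22.33.
After op 6 (insert('c')): buffer="exqcrkxqcyxqct" (len 14), cursors c1@4 c2@9 c3@13, authorship .111..222.333.
After op 7 (move_left): buffer="exqcrkxqcyxqct" (len 14), cursors c1@3 c2@8 c3@12, authorship .111..222.333.
After op 8 (delete): buffer="excrkxcyxct" (len 11), cursors c1@2 c2@6 c3@9, authorship .11..22.33.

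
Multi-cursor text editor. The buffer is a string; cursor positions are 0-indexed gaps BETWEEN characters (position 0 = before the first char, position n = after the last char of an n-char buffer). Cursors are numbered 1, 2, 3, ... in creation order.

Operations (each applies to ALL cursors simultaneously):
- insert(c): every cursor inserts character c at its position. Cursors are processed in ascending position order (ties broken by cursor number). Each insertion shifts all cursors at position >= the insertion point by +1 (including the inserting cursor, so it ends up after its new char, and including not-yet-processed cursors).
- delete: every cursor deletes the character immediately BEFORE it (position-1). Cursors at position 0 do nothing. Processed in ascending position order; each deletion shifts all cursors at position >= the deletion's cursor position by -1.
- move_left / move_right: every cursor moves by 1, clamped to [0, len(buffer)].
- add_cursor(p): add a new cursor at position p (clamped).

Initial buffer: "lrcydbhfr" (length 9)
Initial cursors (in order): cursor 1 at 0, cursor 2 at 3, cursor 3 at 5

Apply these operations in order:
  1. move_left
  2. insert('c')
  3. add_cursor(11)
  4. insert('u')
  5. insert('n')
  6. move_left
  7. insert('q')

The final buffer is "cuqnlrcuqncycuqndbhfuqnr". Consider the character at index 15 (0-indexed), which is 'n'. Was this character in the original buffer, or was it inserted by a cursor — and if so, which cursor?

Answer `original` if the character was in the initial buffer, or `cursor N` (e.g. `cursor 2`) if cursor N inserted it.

Answer: cursor 3

Derivation:
After op 1 (move_left): buffer="lrcydbhfr" (len 9), cursors c1@0 c2@2 c3@4, authorship .........
After op 2 (insert('c')): buffer="clrccycdbhfr" (len 12), cursors c1@1 c2@4 c3@7, authorship 1..2..3.....
After op 3 (add_cursor(11)): buffer="clrccycdbhfr" (len 12), cursors c1@1 c2@4 c3@7 c4@11, authorship 1..2..3.....
After op 4 (insert('u')): buffer="culrcucycudbhfur" (len 16), cursors c1@2 c2@6 c3@10 c4@15, authorship 11..22..33....4.
After op 5 (insert('n')): buffer="cunlrcuncycundbhfunr" (len 20), cursors c1@3 c2@8 c3@13 c4@19, authorship 111..222..333....44.
After op 6 (move_left): buffer="cunlrcuncycundbhfunr" (len 20), cursors c1@2 c2@7 c3@12 c4@18, authorship 111..222..333....44.
After op 7 (insert('q')): buffer="cuqnlrcuqncycuqndbhfuqnr" (len 24), cursors c1@3 c2@9 c3@15 c4@22, authorship 1111..2222..3333....444.
Authorship (.=original, N=cursor N): 1 1 1 1 . . 2 2 2 2 . . 3 3 3 3 . . . . 4 4 4 .
Index 15: author = 3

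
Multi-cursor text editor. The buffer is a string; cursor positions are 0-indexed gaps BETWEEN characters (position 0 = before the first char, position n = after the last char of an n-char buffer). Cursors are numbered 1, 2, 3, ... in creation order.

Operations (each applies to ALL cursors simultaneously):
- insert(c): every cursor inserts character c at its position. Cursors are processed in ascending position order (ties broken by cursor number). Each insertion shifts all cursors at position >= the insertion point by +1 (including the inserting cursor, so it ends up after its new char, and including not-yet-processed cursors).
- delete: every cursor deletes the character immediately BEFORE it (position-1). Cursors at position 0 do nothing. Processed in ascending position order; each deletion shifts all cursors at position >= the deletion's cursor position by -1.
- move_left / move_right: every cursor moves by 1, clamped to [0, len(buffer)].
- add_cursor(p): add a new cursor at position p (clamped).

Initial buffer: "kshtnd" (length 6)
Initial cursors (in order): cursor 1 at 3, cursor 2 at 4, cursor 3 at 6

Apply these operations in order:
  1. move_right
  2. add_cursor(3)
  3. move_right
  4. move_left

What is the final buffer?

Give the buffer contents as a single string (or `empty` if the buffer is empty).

After op 1 (move_right): buffer="kshtnd" (len 6), cursors c1@4 c2@5 c3@6, authorship ......
After op 2 (add_cursor(3)): buffer="kshtnd" (len 6), cursors c4@3 c1@4 c2@5 c3@6, authorship ......
After op 3 (move_right): buffer="kshtnd" (len 6), cursors c4@4 c1@5 c2@6 c3@6, authorship ......
After op 4 (move_left): buffer="kshtnd" (len 6), cursors c4@3 c1@4 c2@5 c3@5, authorship ......

Answer: kshtnd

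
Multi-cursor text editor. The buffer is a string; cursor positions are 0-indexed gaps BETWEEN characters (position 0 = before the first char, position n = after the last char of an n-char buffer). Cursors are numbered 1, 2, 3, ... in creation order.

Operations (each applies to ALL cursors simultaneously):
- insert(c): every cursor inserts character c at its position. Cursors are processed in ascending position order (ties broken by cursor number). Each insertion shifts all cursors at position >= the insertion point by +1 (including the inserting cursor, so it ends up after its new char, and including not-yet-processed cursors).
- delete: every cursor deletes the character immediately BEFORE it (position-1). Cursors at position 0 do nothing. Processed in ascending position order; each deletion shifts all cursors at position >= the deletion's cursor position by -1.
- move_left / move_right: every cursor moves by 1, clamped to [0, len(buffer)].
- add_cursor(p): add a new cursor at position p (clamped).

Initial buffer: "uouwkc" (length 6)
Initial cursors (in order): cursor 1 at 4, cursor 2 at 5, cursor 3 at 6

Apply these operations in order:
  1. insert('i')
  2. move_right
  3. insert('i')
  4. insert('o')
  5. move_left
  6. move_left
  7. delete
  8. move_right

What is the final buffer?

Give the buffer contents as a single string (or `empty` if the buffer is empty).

After op 1 (insert('i')): buffer="uouwikici" (len 9), cursors c1@5 c2@7 c3@9, authorship ....1.2.3
After op 2 (move_right): buffer="uouwikici" (len 9), cursors c1@6 c2@8 c3@9, authorship ....1.2.3
After op 3 (insert('i')): buffer="uouwikiiciii" (len 12), cursors c1@7 c2@10 c3@12, authorship ....1.12.233
After op 4 (insert('o')): buffer="uouwikioicioiio" (len 15), cursors c1@8 c2@12 c3@15, authorship ....1.112.22333
After op 5 (move_left): buffer="uouwikioicioiio" (len 15), cursors c1@7 c2@11 c3@14, authorship ....1.112.22333
After op 6 (move_left): buffer="uouwikioicioiio" (len 15), cursors c1@6 c2@10 c3@13, authorship ....1.112.22333
After op 7 (delete): buffer="uouwiioiioio" (len 12), cursors c1@5 c2@8 c3@10, authorship ....11122233
After op 8 (move_right): buffer="uouwiioiioio" (len 12), cursors c1@6 c2@9 c3@11, authorship ....11122233

Answer: uouwiioiioio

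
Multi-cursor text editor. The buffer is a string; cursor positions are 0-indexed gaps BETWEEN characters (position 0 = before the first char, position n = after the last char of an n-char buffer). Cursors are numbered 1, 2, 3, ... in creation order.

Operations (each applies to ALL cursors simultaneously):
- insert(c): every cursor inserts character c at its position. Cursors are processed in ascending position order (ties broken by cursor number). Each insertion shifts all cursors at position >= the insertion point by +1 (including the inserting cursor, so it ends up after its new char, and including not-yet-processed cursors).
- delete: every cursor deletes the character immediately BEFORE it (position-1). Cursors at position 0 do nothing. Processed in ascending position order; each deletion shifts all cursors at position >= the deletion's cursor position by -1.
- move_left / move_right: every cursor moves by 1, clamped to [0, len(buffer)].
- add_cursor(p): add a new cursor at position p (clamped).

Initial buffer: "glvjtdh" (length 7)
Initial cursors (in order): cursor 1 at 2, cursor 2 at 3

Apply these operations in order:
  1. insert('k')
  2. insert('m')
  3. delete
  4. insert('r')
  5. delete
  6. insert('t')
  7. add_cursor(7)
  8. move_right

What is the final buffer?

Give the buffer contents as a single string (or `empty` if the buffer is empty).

After op 1 (insert('k')): buffer="glkvkjtdh" (len 9), cursors c1@3 c2@5, authorship ..1.2....
After op 2 (insert('m')): buffer="glkmvkmjtdh" (len 11), cursors c1@4 c2@7, authorship ..11.22....
After op 3 (delete): buffer="glkvkjtdh" (len 9), cursors c1@3 c2@5, authorship ..1.2....
After op 4 (insert('r')): buffer="glkrvkrjtdh" (len 11), cursors c1@4 c2@7, authorship ..11.22....
After op 5 (delete): buffer="glkvkjtdh" (len 9), cursors c1@3 c2@5, authorship ..1.2....
After op 6 (insert('t')): buffer="glktvktjtdh" (len 11), cursors c1@4 c2@7, authorship ..11.22....
After op 7 (add_cursor(7)): buffer="glktvktjtdh" (len 11), cursors c1@4 c2@7 c3@7, authorship ..11.22....
After op 8 (move_right): buffer="glktvktjtdh" (len 11), cursors c1@5 c2@8 c3@8, authorship ..11.22....

Answer: glktvktjtdh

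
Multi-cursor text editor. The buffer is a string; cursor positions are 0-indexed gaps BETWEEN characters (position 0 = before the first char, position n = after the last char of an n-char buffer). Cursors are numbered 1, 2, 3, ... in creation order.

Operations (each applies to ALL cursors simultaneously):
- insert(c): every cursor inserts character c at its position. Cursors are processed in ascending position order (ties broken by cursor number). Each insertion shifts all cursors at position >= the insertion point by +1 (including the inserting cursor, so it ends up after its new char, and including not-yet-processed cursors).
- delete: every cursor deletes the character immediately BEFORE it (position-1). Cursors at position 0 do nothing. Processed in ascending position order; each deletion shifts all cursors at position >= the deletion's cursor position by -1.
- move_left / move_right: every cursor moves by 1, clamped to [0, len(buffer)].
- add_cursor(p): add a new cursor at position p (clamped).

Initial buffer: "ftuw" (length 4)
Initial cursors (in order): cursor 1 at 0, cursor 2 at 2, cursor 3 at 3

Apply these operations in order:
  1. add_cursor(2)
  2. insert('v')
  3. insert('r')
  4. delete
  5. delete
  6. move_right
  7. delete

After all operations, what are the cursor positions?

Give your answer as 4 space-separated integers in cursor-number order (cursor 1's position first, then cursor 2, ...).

After op 1 (add_cursor(2)): buffer="ftuw" (len 4), cursors c1@0 c2@2 c4@2 c3@3, authorship ....
After op 2 (insert('v')): buffer="vftvvuvw" (len 8), cursors c1@1 c2@5 c4@5 c3@7, authorship 1..24.3.
After op 3 (insert('r')): buffer="vrftvvrruvrw" (len 12), cursors c1@2 c2@8 c4@8 c3@11, authorship 11..2424.33.
After op 4 (delete): buffer="vftvvuvw" (len 8), cursors c1@1 c2@5 c4@5 c3@7, authorship 1..24.3.
After op 5 (delete): buffer="ftuw" (len 4), cursors c1@0 c2@2 c4@2 c3@3, authorship ....
After op 6 (move_right): buffer="ftuw" (len 4), cursors c1@1 c2@3 c4@3 c3@4, authorship ....
After op 7 (delete): buffer="" (len 0), cursors c1@0 c2@0 c3@0 c4@0, authorship 

Answer: 0 0 0 0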